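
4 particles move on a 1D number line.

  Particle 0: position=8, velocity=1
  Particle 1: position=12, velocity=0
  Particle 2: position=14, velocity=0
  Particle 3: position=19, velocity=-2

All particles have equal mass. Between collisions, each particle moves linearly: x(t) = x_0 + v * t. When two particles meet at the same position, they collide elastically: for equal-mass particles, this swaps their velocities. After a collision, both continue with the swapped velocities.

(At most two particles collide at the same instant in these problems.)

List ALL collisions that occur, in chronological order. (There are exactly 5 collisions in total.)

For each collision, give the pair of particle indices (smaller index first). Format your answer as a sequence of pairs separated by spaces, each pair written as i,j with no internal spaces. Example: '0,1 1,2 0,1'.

Answer: 2,3 1,2 0,1 1,2 2,3

Derivation:
Collision at t=5/2: particles 2 and 3 swap velocities; positions: p0=21/2 p1=12 p2=14 p3=14; velocities now: v0=1 v1=0 v2=-2 v3=0
Collision at t=7/2: particles 1 and 2 swap velocities; positions: p0=23/2 p1=12 p2=12 p3=14; velocities now: v0=1 v1=-2 v2=0 v3=0
Collision at t=11/3: particles 0 and 1 swap velocities; positions: p0=35/3 p1=35/3 p2=12 p3=14; velocities now: v0=-2 v1=1 v2=0 v3=0
Collision at t=4: particles 1 and 2 swap velocities; positions: p0=11 p1=12 p2=12 p3=14; velocities now: v0=-2 v1=0 v2=1 v3=0
Collision at t=6: particles 2 and 3 swap velocities; positions: p0=7 p1=12 p2=14 p3=14; velocities now: v0=-2 v1=0 v2=0 v3=1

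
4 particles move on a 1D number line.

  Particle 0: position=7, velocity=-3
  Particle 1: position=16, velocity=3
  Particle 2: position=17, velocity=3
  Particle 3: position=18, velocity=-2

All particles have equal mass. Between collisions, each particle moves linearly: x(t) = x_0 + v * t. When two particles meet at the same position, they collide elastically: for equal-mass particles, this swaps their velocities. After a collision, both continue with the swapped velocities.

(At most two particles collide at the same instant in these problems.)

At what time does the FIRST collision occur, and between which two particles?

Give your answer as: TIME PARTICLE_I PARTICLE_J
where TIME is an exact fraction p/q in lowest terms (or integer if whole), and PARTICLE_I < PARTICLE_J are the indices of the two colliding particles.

Pair (0,1): pos 7,16 vel -3,3 -> not approaching (rel speed -6 <= 0)
Pair (1,2): pos 16,17 vel 3,3 -> not approaching (rel speed 0 <= 0)
Pair (2,3): pos 17,18 vel 3,-2 -> gap=1, closing at 5/unit, collide at t=1/5
Earliest collision: t=1/5 between 2 and 3

Answer: 1/5 2 3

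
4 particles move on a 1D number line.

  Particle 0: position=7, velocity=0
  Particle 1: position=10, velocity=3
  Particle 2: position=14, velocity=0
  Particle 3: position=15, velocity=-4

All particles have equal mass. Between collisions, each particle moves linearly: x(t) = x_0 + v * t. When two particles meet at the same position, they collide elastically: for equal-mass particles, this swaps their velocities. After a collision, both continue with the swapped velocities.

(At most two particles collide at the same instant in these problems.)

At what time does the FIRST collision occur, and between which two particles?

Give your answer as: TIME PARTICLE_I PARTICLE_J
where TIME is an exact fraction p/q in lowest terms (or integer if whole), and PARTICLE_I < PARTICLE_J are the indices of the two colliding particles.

Answer: 1/4 2 3

Derivation:
Pair (0,1): pos 7,10 vel 0,3 -> not approaching (rel speed -3 <= 0)
Pair (1,2): pos 10,14 vel 3,0 -> gap=4, closing at 3/unit, collide at t=4/3
Pair (2,3): pos 14,15 vel 0,-4 -> gap=1, closing at 4/unit, collide at t=1/4
Earliest collision: t=1/4 between 2 and 3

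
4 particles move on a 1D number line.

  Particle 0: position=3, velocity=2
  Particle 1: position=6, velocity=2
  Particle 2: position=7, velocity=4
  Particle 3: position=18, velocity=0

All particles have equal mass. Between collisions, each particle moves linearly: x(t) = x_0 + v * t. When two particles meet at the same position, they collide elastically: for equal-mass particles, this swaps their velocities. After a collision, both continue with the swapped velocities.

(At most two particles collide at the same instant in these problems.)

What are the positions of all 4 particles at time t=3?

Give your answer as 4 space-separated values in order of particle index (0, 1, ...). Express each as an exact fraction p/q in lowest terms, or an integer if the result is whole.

Collision at t=11/4: particles 2 and 3 swap velocities; positions: p0=17/2 p1=23/2 p2=18 p3=18; velocities now: v0=2 v1=2 v2=0 v3=4
Advance to t=3 (no further collisions before then); velocities: v0=2 v1=2 v2=0 v3=4; positions = 9 12 18 19

Answer: 9 12 18 19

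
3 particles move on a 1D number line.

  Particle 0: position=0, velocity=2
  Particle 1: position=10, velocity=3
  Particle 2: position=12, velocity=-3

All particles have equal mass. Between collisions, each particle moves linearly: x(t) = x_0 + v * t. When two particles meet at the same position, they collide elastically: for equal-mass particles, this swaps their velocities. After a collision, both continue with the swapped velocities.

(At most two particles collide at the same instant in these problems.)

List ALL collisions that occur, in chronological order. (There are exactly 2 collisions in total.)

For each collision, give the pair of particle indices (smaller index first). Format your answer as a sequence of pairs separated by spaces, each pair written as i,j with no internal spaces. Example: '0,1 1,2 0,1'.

Answer: 1,2 0,1

Derivation:
Collision at t=1/3: particles 1 and 2 swap velocities; positions: p0=2/3 p1=11 p2=11; velocities now: v0=2 v1=-3 v2=3
Collision at t=12/5: particles 0 and 1 swap velocities; positions: p0=24/5 p1=24/5 p2=86/5; velocities now: v0=-3 v1=2 v2=3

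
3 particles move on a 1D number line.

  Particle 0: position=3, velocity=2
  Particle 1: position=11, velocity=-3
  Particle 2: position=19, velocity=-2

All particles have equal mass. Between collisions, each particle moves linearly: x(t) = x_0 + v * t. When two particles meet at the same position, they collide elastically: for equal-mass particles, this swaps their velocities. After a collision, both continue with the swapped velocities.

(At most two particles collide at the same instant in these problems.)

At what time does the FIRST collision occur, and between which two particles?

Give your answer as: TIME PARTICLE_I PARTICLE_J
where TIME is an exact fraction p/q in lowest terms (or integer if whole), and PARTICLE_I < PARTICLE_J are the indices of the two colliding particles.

Answer: 8/5 0 1

Derivation:
Pair (0,1): pos 3,11 vel 2,-3 -> gap=8, closing at 5/unit, collide at t=8/5
Pair (1,2): pos 11,19 vel -3,-2 -> not approaching (rel speed -1 <= 0)
Earliest collision: t=8/5 between 0 and 1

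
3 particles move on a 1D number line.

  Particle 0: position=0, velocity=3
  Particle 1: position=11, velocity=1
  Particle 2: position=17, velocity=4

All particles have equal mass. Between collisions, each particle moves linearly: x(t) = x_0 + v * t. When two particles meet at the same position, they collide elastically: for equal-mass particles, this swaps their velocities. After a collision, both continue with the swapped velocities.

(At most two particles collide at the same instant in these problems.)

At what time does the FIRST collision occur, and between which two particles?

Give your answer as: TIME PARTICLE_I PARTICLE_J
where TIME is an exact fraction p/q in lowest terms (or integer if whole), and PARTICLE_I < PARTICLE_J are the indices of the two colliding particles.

Pair (0,1): pos 0,11 vel 3,1 -> gap=11, closing at 2/unit, collide at t=11/2
Pair (1,2): pos 11,17 vel 1,4 -> not approaching (rel speed -3 <= 0)
Earliest collision: t=11/2 between 0 and 1

Answer: 11/2 0 1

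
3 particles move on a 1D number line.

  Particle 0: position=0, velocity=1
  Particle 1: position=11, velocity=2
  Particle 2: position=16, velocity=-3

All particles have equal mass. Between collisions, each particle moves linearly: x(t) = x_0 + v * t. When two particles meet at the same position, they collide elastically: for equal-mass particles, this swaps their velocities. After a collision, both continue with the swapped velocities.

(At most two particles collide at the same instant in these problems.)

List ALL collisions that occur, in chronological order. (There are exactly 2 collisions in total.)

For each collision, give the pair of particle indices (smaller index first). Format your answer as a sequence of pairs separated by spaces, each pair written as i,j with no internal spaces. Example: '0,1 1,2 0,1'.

Answer: 1,2 0,1

Derivation:
Collision at t=1: particles 1 and 2 swap velocities; positions: p0=1 p1=13 p2=13; velocities now: v0=1 v1=-3 v2=2
Collision at t=4: particles 0 and 1 swap velocities; positions: p0=4 p1=4 p2=19; velocities now: v0=-3 v1=1 v2=2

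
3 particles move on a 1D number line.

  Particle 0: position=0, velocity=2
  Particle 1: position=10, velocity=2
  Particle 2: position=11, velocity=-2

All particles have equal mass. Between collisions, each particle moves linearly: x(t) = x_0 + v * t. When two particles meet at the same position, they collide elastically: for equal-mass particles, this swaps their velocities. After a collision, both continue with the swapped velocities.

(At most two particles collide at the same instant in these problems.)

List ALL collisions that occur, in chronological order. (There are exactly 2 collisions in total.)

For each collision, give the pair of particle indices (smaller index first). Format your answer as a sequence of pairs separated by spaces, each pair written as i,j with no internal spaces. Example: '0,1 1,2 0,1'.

Collision at t=1/4: particles 1 and 2 swap velocities; positions: p0=1/2 p1=21/2 p2=21/2; velocities now: v0=2 v1=-2 v2=2
Collision at t=11/4: particles 0 and 1 swap velocities; positions: p0=11/2 p1=11/2 p2=31/2; velocities now: v0=-2 v1=2 v2=2

Answer: 1,2 0,1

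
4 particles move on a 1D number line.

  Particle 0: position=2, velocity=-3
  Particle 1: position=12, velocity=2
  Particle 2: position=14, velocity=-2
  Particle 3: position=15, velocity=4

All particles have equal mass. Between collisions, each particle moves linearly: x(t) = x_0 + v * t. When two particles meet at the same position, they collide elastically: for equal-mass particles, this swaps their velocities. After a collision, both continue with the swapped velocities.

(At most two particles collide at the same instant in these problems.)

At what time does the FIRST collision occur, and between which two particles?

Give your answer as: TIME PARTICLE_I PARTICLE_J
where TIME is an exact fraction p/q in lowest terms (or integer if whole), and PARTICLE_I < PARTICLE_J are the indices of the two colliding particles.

Pair (0,1): pos 2,12 vel -3,2 -> not approaching (rel speed -5 <= 0)
Pair (1,2): pos 12,14 vel 2,-2 -> gap=2, closing at 4/unit, collide at t=1/2
Pair (2,3): pos 14,15 vel -2,4 -> not approaching (rel speed -6 <= 0)
Earliest collision: t=1/2 between 1 and 2

Answer: 1/2 1 2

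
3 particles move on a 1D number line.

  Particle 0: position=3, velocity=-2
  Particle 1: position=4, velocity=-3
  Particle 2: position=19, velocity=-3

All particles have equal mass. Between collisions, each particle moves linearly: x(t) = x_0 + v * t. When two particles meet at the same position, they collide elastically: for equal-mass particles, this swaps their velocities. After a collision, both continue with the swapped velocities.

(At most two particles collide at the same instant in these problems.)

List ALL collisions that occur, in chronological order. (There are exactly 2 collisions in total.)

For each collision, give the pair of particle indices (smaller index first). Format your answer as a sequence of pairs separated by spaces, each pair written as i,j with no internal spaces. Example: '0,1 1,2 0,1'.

Collision at t=1: particles 0 and 1 swap velocities; positions: p0=1 p1=1 p2=16; velocities now: v0=-3 v1=-2 v2=-3
Collision at t=16: particles 1 and 2 swap velocities; positions: p0=-44 p1=-29 p2=-29; velocities now: v0=-3 v1=-3 v2=-2

Answer: 0,1 1,2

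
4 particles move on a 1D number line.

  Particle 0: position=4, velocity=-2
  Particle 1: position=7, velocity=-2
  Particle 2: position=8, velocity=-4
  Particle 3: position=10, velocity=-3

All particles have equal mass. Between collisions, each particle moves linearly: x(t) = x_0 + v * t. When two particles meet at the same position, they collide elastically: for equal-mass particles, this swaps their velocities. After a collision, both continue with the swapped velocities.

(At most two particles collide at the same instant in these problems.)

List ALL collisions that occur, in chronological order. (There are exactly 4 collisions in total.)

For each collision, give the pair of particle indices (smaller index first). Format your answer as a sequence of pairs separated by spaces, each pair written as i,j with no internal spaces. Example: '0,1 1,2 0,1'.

Collision at t=1/2: particles 1 and 2 swap velocities; positions: p0=3 p1=6 p2=6 p3=17/2; velocities now: v0=-2 v1=-4 v2=-2 v3=-3
Collision at t=2: particles 0 and 1 swap velocities; positions: p0=0 p1=0 p2=3 p3=4; velocities now: v0=-4 v1=-2 v2=-2 v3=-3
Collision at t=3: particles 2 and 3 swap velocities; positions: p0=-4 p1=-2 p2=1 p3=1; velocities now: v0=-4 v1=-2 v2=-3 v3=-2
Collision at t=6: particles 1 and 2 swap velocities; positions: p0=-16 p1=-8 p2=-8 p3=-5; velocities now: v0=-4 v1=-3 v2=-2 v3=-2

Answer: 1,2 0,1 2,3 1,2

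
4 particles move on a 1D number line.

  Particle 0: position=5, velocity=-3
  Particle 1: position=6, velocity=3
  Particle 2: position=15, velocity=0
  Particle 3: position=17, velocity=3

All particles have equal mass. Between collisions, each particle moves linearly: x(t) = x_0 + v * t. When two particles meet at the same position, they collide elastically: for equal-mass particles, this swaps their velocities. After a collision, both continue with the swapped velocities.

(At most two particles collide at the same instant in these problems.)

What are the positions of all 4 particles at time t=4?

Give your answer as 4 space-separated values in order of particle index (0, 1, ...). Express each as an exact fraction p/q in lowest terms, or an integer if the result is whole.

Collision at t=3: particles 1 and 2 swap velocities; positions: p0=-4 p1=15 p2=15 p3=26; velocities now: v0=-3 v1=0 v2=3 v3=3
Advance to t=4 (no further collisions before then); velocities: v0=-3 v1=0 v2=3 v3=3; positions = -7 15 18 29

Answer: -7 15 18 29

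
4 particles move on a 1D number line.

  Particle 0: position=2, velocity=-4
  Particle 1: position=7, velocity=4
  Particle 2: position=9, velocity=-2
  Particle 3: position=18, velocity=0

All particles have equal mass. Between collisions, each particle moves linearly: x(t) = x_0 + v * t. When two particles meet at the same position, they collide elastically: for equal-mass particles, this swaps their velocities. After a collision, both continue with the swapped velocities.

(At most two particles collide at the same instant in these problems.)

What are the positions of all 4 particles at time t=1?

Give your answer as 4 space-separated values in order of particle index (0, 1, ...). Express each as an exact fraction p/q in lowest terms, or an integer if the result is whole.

Collision at t=1/3: particles 1 and 2 swap velocities; positions: p0=2/3 p1=25/3 p2=25/3 p3=18; velocities now: v0=-4 v1=-2 v2=4 v3=0
Advance to t=1 (no further collisions before then); velocities: v0=-4 v1=-2 v2=4 v3=0; positions = -2 7 11 18

Answer: -2 7 11 18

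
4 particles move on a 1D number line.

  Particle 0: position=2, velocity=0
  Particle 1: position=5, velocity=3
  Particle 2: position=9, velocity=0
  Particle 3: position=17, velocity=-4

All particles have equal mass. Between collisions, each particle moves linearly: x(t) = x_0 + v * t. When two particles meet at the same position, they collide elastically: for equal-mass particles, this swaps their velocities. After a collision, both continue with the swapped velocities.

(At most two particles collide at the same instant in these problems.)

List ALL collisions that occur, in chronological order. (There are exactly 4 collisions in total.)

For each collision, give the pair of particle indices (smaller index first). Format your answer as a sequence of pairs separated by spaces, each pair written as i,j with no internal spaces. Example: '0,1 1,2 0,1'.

Collision at t=4/3: particles 1 and 2 swap velocities; positions: p0=2 p1=9 p2=9 p3=35/3; velocities now: v0=0 v1=0 v2=3 v3=-4
Collision at t=12/7: particles 2 and 3 swap velocities; positions: p0=2 p1=9 p2=71/7 p3=71/7; velocities now: v0=0 v1=0 v2=-4 v3=3
Collision at t=2: particles 1 and 2 swap velocities; positions: p0=2 p1=9 p2=9 p3=11; velocities now: v0=0 v1=-4 v2=0 v3=3
Collision at t=15/4: particles 0 and 1 swap velocities; positions: p0=2 p1=2 p2=9 p3=65/4; velocities now: v0=-4 v1=0 v2=0 v3=3

Answer: 1,2 2,3 1,2 0,1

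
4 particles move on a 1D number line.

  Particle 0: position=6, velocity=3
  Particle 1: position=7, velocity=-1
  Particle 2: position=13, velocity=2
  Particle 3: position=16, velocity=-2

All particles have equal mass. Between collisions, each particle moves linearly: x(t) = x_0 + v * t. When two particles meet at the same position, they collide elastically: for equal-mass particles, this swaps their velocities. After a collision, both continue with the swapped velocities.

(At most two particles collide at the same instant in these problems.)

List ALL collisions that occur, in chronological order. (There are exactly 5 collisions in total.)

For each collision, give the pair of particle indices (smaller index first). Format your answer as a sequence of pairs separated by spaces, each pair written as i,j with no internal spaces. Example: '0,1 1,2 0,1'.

Collision at t=1/4: particles 0 and 1 swap velocities; positions: p0=27/4 p1=27/4 p2=27/2 p3=31/2; velocities now: v0=-1 v1=3 v2=2 v3=-2
Collision at t=3/4: particles 2 and 3 swap velocities; positions: p0=25/4 p1=33/4 p2=29/2 p3=29/2; velocities now: v0=-1 v1=3 v2=-2 v3=2
Collision at t=2: particles 1 and 2 swap velocities; positions: p0=5 p1=12 p2=12 p3=17; velocities now: v0=-1 v1=-2 v2=3 v3=2
Collision at t=7: particles 2 and 3 swap velocities; positions: p0=0 p1=2 p2=27 p3=27; velocities now: v0=-1 v1=-2 v2=2 v3=3
Collision at t=9: particles 0 and 1 swap velocities; positions: p0=-2 p1=-2 p2=31 p3=33; velocities now: v0=-2 v1=-1 v2=2 v3=3

Answer: 0,1 2,3 1,2 2,3 0,1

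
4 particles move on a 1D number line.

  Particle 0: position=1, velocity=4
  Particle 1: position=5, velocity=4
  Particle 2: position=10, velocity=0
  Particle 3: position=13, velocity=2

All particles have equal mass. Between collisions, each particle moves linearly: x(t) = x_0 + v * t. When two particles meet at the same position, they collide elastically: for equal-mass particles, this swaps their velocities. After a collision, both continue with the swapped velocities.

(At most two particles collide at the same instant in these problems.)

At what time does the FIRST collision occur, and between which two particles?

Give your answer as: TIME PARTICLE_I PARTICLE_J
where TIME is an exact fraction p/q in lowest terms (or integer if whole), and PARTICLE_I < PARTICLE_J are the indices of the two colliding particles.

Answer: 5/4 1 2

Derivation:
Pair (0,1): pos 1,5 vel 4,4 -> not approaching (rel speed 0 <= 0)
Pair (1,2): pos 5,10 vel 4,0 -> gap=5, closing at 4/unit, collide at t=5/4
Pair (2,3): pos 10,13 vel 0,2 -> not approaching (rel speed -2 <= 0)
Earliest collision: t=5/4 between 1 and 2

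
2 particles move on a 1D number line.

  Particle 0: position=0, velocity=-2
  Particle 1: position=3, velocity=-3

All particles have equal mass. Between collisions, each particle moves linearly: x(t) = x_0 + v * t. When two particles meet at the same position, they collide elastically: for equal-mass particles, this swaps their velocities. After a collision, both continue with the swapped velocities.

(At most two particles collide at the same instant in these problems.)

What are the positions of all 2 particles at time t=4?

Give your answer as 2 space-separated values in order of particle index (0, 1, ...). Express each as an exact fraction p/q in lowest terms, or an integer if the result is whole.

Collision at t=3: particles 0 and 1 swap velocities; positions: p0=-6 p1=-6; velocities now: v0=-3 v1=-2
Advance to t=4 (no further collisions before then); velocities: v0=-3 v1=-2; positions = -9 -8

Answer: -9 -8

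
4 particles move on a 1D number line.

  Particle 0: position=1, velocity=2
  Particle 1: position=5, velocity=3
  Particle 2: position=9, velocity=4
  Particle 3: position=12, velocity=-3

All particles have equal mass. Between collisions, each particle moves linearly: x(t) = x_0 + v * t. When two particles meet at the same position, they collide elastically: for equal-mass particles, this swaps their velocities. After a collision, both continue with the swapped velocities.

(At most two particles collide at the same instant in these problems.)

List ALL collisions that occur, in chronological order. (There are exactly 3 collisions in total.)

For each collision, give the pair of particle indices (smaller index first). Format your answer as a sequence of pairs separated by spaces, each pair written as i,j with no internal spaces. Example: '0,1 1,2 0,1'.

Collision at t=3/7: particles 2 and 3 swap velocities; positions: p0=13/7 p1=44/7 p2=75/7 p3=75/7; velocities now: v0=2 v1=3 v2=-3 v3=4
Collision at t=7/6: particles 1 and 2 swap velocities; positions: p0=10/3 p1=17/2 p2=17/2 p3=41/3; velocities now: v0=2 v1=-3 v2=3 v3=4
Collision at t=11/5: particles 0 and 1 swap velocities; positions: p0=27/5 p1=27/5 p2=58/5 p3=89/5; velocities now: v0=-3 v1=2 v2=3 v3=4

Answer: 2,3 1,2 0,1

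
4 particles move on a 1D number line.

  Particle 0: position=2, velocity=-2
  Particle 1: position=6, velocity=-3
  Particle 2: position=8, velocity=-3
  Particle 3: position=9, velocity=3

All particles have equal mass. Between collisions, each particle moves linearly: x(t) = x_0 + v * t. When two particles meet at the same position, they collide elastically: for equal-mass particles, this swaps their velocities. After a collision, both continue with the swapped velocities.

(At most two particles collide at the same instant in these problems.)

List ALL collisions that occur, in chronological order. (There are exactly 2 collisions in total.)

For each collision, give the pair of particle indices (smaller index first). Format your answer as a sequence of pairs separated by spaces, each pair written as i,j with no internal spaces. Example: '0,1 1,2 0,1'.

Answer: 0,1 1,2

Derivation:
Collision at t=4: particles 0 and 1 swap velocities; positions: p0=-6 p1=-6 p2=-4 p3=21; velocities now: v0=-3 v1=-2 v2=-3 v3=3
Collision at t=6: particles 1 and 2 swap velocities; positions: p0=-12 p1=-10 p2=-10 p3=27; velocities now: v0=-3 v1=-3 v2=-2 v3=3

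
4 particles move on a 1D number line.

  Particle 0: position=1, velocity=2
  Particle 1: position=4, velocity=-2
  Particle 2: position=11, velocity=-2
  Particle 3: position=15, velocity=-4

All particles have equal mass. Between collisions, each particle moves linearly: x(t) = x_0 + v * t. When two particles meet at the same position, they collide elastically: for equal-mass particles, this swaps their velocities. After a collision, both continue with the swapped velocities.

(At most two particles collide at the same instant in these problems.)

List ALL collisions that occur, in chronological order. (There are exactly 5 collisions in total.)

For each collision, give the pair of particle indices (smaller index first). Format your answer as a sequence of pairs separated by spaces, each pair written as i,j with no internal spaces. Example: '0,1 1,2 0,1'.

Collision at t=3/4: particles 0 and 1 swap velocities; positions: p0=5/2 p1=5/2 p2=19/2 p3=12; velocities now: v0=-2 v1=2 v2=-2 v3=-4
Collision at t=2: particles 2 and 3 swap velocities; positions: p0=0 p1=5 p2=7 p3=7; velocities now: v0=-2 v1=2 v2=-4 v3=-2
Collision at t=7/3: particles 1 and 2 swap velocities; positions: p0=-2/3 p1=17/3 p2=17/3 p3=19/3; velocities now: v0=-2 v1=-4 v2=2 v3=-2
Collision at t=5/2: particles 2 and 3 swap velocities; positions: p0=-1 p1=5 p2=6 p3=6; velocities now: v0=-2 v1=-4 v2=-2 v3=2
Collision at t=11/2: particles 0 and 1 swap velocities; positions: p0=-7 p1=-7 p2=0 p3=12; velocities now: v0=-4 v1=-2 v2=-2 v3=2

Answer: 0,1 2,3 1,2 2,3 0,1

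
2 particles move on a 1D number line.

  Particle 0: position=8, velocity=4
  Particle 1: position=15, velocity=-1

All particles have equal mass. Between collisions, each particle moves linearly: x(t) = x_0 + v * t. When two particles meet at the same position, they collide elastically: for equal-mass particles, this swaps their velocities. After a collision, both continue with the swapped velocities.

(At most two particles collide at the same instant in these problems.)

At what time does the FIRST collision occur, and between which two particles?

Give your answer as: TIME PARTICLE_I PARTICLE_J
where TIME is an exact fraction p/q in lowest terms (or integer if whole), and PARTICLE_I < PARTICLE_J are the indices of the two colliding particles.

Pair (0,1): pos 8,15 vel 4,-1 -> gap=7, closing at 5/unit, collide at t=7/5
Earliest collision: t=7/5 between 0 and 1

Answer: 7/5 0 1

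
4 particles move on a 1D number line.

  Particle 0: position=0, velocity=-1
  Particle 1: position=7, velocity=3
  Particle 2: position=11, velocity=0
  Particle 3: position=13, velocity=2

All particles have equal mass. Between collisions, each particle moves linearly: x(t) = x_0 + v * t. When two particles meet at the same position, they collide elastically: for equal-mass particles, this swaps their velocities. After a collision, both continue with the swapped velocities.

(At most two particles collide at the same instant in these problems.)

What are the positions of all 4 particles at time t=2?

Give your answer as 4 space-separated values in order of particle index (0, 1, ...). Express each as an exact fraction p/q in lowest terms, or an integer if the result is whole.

Collision at t=4/3: particles 1 and 2 swap velocities; positions: p0=-4/3 p1=11 p2=11 p3=47/3; velocities now: v0=-1 v1=0 v2=3 v3=2
Advance to t=2 (no further collisions before then); velocities: v0=-1 v1=0 v2=3 v3=2; positions = -2 11 13 17

Answer: -2 11 13 17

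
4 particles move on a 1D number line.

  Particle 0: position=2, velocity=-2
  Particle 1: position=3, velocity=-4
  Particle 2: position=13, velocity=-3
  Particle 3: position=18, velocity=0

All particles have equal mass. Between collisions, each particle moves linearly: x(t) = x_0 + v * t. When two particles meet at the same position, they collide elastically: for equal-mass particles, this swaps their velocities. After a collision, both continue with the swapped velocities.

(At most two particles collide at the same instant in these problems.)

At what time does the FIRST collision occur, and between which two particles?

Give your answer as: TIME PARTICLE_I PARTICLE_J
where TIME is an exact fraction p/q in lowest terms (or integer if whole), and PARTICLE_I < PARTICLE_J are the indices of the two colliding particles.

Pair (0,1): pos 2,3 vel -2,-4 -> gap=1, closing at 2/unit, collide at t=1/2
Pair (1,2): pos 3,13 vel -4,-3 -> not approaching (rel speed -1 <= 0)
Pair (2,3): pos 13,18 vel -3,0 -> not approaching (rel speed -3 <= 0)
Earliest collision: t=1/2 between 0 and 1

Answer: 1/2 0 1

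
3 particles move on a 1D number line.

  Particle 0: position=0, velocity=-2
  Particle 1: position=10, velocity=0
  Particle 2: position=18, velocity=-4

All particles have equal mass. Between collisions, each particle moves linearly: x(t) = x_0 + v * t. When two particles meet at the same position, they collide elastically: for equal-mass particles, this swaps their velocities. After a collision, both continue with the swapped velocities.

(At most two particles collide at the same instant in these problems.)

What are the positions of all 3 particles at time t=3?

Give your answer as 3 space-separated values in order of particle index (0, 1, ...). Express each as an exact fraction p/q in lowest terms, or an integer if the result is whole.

Collision at t=2: particles 1 and 2 swap velocities; positions: p0=-4 p1=10 p2=10; velocities now: v0=-2 v1=-4 v2=0
Advance to t=3 (no further collisions before then); velocities: v0=-2 v1=-4 v2=0; positions = -6 6 10

Answer: -6 6 10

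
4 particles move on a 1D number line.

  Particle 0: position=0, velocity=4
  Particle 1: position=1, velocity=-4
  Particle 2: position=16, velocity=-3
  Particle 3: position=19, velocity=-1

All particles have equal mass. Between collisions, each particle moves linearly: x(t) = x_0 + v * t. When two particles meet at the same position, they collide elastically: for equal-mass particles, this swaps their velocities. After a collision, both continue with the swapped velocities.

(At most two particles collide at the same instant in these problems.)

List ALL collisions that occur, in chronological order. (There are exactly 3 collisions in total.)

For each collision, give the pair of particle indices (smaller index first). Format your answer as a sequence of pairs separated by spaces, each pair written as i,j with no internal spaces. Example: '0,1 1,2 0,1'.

Collision at t=1/8: particles 0 and 1 swap velocities; positions: p0=1/2 p1=1/2 p2=125/8 p3=151/8; velocities now: v0=-4 v1=4 v2=-3 v3=-1
Collision at t=16/7: particles 1 and 2 swap velocities; positions: p0=-57/7 p1=64/7 p2=64/7 p3=117/7; velocities now: v0=-4 v1=-3 v2=4 v3=-1
Collision at t=19/5: particles 2 and 3 swap velocities; positions: p0=-71/5 p1=23/5 p2=76/5 p3=76/5; velocities now: v0=-4 v1=-3 v2=-1 v3=4

Answer: 0,1 1,2 2,3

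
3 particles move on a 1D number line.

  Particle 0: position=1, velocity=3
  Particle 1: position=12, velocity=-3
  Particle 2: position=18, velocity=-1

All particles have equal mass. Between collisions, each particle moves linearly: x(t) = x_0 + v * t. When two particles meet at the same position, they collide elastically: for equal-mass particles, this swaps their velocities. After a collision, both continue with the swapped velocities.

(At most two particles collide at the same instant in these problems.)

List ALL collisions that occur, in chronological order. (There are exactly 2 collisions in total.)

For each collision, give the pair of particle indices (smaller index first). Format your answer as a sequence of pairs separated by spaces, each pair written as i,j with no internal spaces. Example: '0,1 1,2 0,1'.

Answer: 0,1 1,2

Derivation:
Collision at t=11/6: particles 0 and 1 swap velocities; positions: p0=13/2 p1=13/2 p2=97/6; velocities now: v0=-3 v1=3 v2=-1
Collision at t=17/4: particles 1 and 2 swap velocities; positions: p0=-3/4 p1=55/4 p2=55/4; velocities now: v0=-3 v1=-1 v2=3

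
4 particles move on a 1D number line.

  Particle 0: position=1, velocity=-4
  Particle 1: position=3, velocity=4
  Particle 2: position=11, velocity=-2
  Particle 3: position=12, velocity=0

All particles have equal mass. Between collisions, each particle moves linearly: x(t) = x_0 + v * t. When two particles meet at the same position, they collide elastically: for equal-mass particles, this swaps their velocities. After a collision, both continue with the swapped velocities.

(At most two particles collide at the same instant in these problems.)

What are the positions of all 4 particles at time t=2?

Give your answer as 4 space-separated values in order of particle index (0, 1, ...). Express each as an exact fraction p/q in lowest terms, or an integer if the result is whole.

Answer: -7 7 11 12

Derivation:
Collision at t=4/3: particles 1 and 2 swap velocities; positions: p0=-13/3 p1=25/3 p2=25/3 p3=12; velocities now: v0=-4 v1=-2 v2=4 v3=0
Advance to t=2 (no further collisions before then); velocities: v0=-4 v1=-2 v2=4 v3=0; positions = -7 7 11 12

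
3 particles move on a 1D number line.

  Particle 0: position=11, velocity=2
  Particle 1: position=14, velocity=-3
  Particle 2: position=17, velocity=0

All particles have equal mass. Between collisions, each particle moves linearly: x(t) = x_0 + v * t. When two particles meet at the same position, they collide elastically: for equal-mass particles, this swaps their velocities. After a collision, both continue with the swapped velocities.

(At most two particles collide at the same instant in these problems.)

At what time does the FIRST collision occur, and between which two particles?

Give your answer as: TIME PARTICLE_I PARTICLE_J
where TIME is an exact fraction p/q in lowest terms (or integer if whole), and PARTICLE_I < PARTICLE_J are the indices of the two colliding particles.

Answer: 3/5 0 1

Derivation:
Pair (0,1): pos 11,14 vel 2,-3 -> gap=3, closing at 5/unit, collide at t=3/5
Pair (1,2): pos 14,17 vel -3,0 -> not approaching (rel speed -3 <= 0)
Earliest collision: t=3/5 between 0 and 1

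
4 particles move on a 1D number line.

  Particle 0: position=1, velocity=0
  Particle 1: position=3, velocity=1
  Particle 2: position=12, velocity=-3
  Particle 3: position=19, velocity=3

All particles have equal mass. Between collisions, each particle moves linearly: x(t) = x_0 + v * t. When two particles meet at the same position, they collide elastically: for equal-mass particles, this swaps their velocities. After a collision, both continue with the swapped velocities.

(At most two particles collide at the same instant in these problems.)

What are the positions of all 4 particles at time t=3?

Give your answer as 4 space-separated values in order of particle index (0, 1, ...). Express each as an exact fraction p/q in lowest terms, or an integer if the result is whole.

Collision at t=9/4: particles 1 and 2 swap velocities; positions: p0=1 p1=21/4 p2=21/4 p3=103/4; velocities now: v0=0 v1=-3 v2=1 v3=3
Advance to t=3 (no further collisions before then); velocities: v0=0 v1=-3 v2=1 v3=3; positions = 1 3 6 28

Answer: 1 3 6 28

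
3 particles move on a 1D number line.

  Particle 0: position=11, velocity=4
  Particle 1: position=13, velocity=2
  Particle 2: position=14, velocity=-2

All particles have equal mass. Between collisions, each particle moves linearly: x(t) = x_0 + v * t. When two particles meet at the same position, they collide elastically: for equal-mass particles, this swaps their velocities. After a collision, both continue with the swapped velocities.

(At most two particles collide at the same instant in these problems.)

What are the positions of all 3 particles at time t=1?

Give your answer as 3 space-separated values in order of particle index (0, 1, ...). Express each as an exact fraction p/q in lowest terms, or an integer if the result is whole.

Answer: 12 15 15

Derivation:
Collision at t=1/4: particles 1 and 2 swap velocities; positions: p0=12 p1=27/2 p2=27/2; velocities now: v0=4 v1=-2 v2=2
Collision at t=1/2: particles 0 and 1 swap velocities; positions: p0=13 p1=13 p2=14; velocities now: v0=-2 v1=4 v2=2
Collision at t=1: particles 1 and 2 swap velocities; positions: p0=12 p1=15 p2=15; velocities now: v0=-2 v1=2 v2=4
Advance to t=1 (no further collisions before then); velocities: v0=-2 v1=2 v2=4; positions = 12 15 15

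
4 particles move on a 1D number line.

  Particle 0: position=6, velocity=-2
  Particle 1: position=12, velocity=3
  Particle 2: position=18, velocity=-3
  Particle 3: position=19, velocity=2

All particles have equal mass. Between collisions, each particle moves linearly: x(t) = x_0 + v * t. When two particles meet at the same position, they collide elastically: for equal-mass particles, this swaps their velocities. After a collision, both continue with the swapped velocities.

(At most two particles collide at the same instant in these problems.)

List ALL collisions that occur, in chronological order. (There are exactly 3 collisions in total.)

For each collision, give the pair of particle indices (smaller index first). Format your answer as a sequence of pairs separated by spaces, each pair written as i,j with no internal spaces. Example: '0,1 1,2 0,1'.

Answer: 1,2 2,3 0,1

Derivation:
Collision at t=1: particles 1 and 2 swap velocities; positions: p0=4 p1=15 p2=15 p3=21; velocities now: v0=-2 v1=-3 v2=3 v3=2
Collision at t=7: particles 2 and 3 swap velocities; positions: p0=-8 p1=-3 p2=33 p3=33; velocities now: v0=-2 v1=-3 v2=2 v3=3
Collision at t=12: particles 0 and 1 swap velocities; positions: p0=-18 p1=-18 p2=43 p3=48; velocities now: v0=-3 v1=-2 v2=2 v3=3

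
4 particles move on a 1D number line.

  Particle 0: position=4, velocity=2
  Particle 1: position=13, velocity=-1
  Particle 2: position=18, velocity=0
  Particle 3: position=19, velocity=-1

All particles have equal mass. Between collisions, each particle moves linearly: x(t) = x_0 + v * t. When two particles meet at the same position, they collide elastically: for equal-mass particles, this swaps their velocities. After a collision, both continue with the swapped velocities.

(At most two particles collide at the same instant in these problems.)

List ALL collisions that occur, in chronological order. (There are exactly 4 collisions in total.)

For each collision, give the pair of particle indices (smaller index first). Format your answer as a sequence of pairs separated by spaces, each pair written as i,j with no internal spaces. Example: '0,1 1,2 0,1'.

Answer: 2,3 0,1 1,2 2,3

Derivation:
Collision at t=1: particles 2 and 3 swap velocities; positions: p0=6 p1=12 p2=18 p3=18; velocities now: v0=2 v1=-1 v2=-1 v3=0
Collision at t=3: particles 0 and 1 swap velocities; positions: p0=10 p1=10 p2=16 p3=18; velocities now: v0=-1 v1=2 v2=-1 v3=0
Collision at t=5: particles 1 and 2 swap velocities; positions: p0=8 p1=14 p2=14 p3=18; velocities now: v0=-1 v1=-1 v2=2 v3=0
Collision at t=7: particles 2 and 3 swap velocities; positions: p0=6 p1=12 p2=18 p3=18; velocities now: v0=-1 v1=-1 v2=0 v3=2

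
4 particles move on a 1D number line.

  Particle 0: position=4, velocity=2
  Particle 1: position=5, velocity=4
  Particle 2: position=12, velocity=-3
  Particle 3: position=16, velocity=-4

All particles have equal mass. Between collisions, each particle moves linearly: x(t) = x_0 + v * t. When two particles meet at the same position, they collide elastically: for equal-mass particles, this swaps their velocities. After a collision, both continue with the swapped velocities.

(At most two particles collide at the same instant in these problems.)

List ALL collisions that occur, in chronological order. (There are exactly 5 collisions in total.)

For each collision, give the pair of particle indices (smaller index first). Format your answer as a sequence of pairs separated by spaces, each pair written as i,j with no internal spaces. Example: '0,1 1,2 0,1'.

Answer: 1,2 2,3 0,1 1,2 0,1

Derivation:
Collision at t=1: particles 1 and 2 swap velocities; positions: p0=6 p1=9 p2=9 p3=12; velocities now: v0=2 v1=-3 v2=4 v3=-4
Collision at t=11/8: particles 2 and 3 swap velocities; positions: p0=27/4 p1=63/8 p2=21/2 p3=21/2; velocities now: v0=2 v1=-3 v2=-4 v3=4
Collision at t=8/5: particles 0 and 1 swap velocities; positions: p0=36/5 p1=36/5 p2=48/5 p3=57/5; velocities now: v0=-3 v1=2 v2=-4 v3=4
Collision at t=2: particles 1 and 2 swap velocities; positions: p0=6 p1=8 p2=8 p3=13; velocities now: v0=-3 v1=-4 v2=2 v3=4
Collision at t=4: particles 0 and 1 swap velocities; positions: p0=0 p1=0 p2=12 p3=21; velocities now: v0=-4 v1=-3 v2=2 v3=4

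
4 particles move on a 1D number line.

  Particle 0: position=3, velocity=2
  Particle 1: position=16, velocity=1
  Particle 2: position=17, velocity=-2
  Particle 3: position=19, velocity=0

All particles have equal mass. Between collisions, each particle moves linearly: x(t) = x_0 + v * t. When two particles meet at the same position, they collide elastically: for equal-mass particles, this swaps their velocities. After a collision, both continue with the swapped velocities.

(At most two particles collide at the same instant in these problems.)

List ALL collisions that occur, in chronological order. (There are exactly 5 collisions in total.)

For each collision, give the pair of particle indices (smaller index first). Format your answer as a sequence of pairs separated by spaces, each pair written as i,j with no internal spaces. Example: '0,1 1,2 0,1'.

Answer: 1,2 2,3 0,1 1,2 2,3

Derivation:
Collision at t=1/3: particles 1 and 2 swap velocities; positions: p0=11/3 p1=49/3 p2=49/3 p3=19; velocities now: v0=2 v1=-2 v2=1 v3=0
Collision at t=3: particles 2 and 3 swap velocities; positions: p0=9 p1=11 p2=19 p3=19; velocities now: v0=2 v1=-2 v2=0 v3=1
Collision at t=7/2: particles 0 and 1 swap velocities; positions: p0=10 p1=10 p2=19 p3=39/2; velocities now: v0=-2 v1=2 v2=0 v3=1
Collision at t=8: particles 1 and 2 swap velocities; positions: p0=1 p1=19 p2=19 p3=24; velocities now: v0=-2 v1=0 v2=2 v3=1
Collision at t=13: particles 2 and 3 swap velocities; positions: p0=-9 p1=19 p2=29 p3=29; velocities now: v0=-2 v1=0 v2=1 v3=2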